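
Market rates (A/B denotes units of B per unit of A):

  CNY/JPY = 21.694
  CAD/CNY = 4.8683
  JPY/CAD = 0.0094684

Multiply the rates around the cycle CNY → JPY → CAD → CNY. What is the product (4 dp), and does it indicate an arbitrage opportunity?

Around CNY → JPY → CAD → CNY: 1 × 21.694 × 0.0094684 × 4.8683 = 0.999985
Product ≈ 1 (deviation 0.001%, within rounding noise).

1.0000 (no arbitrage)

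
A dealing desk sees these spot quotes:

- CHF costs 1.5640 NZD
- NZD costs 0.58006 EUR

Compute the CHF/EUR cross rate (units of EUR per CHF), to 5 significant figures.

CHF/EUR = 0.90721

1 CHF × 1.5640 = 1.564 NZD
1.564 NZD × 0.58006 = 0.907214 EUR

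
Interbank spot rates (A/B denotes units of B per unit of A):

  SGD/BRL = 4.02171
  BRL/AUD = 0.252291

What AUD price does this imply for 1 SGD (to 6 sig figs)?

SGD/AUD = 1.01464

1 SGD × 4.02171 = 4.02171 BRL
4.02171 BRL × 0.252291 = 1.01464 AUD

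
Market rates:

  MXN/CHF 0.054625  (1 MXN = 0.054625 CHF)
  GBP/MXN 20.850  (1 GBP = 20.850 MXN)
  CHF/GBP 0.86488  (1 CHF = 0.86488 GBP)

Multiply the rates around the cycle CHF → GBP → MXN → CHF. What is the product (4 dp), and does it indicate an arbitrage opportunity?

0.9850 (arbitrage exists)

Around CHF → GBP → MXN → CHF: 1 × 0.86488 × 20.850 × 0.054625 = 0.985039
Product < 1; profitable direction is CHF → MXN → GBP → CHF.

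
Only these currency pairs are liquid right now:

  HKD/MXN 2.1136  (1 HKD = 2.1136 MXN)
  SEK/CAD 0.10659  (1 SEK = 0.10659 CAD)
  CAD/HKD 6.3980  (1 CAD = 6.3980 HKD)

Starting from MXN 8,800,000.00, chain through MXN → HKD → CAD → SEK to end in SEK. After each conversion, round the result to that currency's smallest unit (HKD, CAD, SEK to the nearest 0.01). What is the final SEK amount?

SEK 6,105,189.89

MXN 8,800,000.00 ÷ 2.1136 = HKD 4,163,512.49
HKD 4,163,512.49 ÷ 6.3980 = CAD 650,752.19
CAD 650,752.19 ÷ 0.10659 = SEK 6,105,189.89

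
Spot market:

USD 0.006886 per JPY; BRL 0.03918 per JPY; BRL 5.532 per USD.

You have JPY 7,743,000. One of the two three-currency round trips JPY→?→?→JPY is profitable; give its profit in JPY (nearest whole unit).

Profit: JPY 220,876

Profitable loop is JPY → BRL → USD → JPY:
JPY 7,743,000 × 0.03918 = BRL 303,370.74
BRL 303,370.74 ÷ 5.532 = USD 54,839.25
USD 54,839.25 ÷ 0.006886 = JPY 7,963,876
Profit = JPY 7,963,876 − JPY 7,743,000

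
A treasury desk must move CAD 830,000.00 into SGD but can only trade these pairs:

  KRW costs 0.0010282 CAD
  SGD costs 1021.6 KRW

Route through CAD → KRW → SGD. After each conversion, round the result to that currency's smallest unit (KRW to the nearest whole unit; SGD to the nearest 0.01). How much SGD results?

SGD 790,168.31

CAD 830,000.00 ÷ 0.0010282 = KRW 807,235,946
KRW 807,235,946 ÷ 1021.6 = SGD 790,168.31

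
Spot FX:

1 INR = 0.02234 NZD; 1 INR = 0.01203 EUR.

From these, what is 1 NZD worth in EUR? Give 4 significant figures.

1 NZD ÷ 0.02234 = 44.7628 INR
44.7628 INR × 0.01203 = 0.538496 EUR

NZD/EUR = 0.5385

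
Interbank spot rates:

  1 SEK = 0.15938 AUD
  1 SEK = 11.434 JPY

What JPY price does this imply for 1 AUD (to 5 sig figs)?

1 AUD ÷ 0.15938 = 6.27431 SEK
6.27431 SEK × 11.434 = 71.7405 JPY

AUD/JPY = 71.740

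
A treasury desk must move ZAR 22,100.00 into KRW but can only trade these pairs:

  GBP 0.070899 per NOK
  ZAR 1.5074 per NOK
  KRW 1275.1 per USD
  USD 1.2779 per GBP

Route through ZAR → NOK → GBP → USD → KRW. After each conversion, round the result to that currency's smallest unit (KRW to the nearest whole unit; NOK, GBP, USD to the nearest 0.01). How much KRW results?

ZAR 22,100.00 ÷ 1.5074 = NOK 14,661.01
NOK 14,661.01 × 0.070899 = GBP 1,039.45
GBP 1,039.45 × 1.2779 = USD 1,328.31
USD 1,328.31 × 1275.1 = KRW 1,693,728

KRW 1,693,728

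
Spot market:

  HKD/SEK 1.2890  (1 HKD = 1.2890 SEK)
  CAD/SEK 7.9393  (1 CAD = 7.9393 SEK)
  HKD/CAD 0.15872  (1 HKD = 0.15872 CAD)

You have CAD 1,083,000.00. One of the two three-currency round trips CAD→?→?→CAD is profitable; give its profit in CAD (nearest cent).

Profit: CAD 24,815.68

Profitable loop is CAD → HKD → SEK → CAD:
CAD 1,083,000.00 ÷ 0.15872 = HKD 6,823,336.69
HKD 6,823,336.69 × 1.2890 = SEK 8,795,281.00
SEK 8,795,281.00 ÷ 7.9393 = CAD 1,107,815.68
Profit = CAD 1,107,815.68 − CAD 1,083,000.00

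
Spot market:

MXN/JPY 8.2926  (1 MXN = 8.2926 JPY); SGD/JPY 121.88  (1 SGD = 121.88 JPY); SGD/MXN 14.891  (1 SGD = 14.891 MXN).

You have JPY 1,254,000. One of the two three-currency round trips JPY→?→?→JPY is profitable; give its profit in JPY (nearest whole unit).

Profitable loop is JPY → SGD → MXN → JPY:
JPY 1,254,000 ÷ 121.88 = SGD 10,288.81
SGD 10,288.81 × 14.891 = MXN 153,210.65
MXN 153,210.65 × 8.2926 = JPY 1,270,515
Profit = JPY 1,270,515 − JPY 1,254,000

Profit: JPY 16,515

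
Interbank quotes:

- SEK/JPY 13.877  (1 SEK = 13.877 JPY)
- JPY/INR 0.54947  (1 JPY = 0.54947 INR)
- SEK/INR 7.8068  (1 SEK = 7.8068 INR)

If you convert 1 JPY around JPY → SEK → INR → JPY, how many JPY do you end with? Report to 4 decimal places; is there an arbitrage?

1.0238 (arbitrage exists)

Around JPY → SEK → INR → JPY: 1 ÷ 13.877 × 7.8068 ÷ 0.54947 = 1.023843
Product > 1; profitable direction is JPY → SEK → INR → JPY.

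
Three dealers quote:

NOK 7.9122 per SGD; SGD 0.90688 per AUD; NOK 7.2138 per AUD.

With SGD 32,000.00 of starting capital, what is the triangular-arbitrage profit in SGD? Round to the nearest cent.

Profit: SGD 171.18

Profitable loop is SGD → AUD → NOK → SGD:
SGD 32,000.00 ÷ 0.90688 = AUD 35,285.82
AUD 35,285.82 × 7.2138 = NOK 254,544.81
NOK 254,544.81 ÷ 7.9122 = SGD 32,171.18
Profit = SGD 32,171.18 − SGD 32,000.00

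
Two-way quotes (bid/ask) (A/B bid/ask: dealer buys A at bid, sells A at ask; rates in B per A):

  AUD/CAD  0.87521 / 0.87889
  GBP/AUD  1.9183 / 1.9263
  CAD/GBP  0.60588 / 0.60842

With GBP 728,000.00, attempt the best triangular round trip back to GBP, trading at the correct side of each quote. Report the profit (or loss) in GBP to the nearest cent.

Net profit: GBP 12,537.05

Best loop GBP → AUD → CAD → GBP:
GBP 728,000.00 × 1.9183 (sell GBP at bid) = AUD 1,396,522.40
AUD 1,396,522.40 × 0.87521 (sell AUD at bid) = CAD 1,222,250.37
CAD 1,222,250.37 × 0.60588 (sell CAD at bid) = GBP 740,537.05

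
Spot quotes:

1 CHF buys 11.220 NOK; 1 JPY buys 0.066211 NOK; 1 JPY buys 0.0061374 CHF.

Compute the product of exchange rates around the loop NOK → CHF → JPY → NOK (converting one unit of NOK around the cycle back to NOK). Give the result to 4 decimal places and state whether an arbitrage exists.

0.9615 (arbitrage exists)

Around NOK → CHF → JPY → NOK: 1 ÷ 11.220 ÷ 0.0061374 × 0.066211 = 0.961508
Product < 1; profitable direction is NOK → JPY → CHF → NOK.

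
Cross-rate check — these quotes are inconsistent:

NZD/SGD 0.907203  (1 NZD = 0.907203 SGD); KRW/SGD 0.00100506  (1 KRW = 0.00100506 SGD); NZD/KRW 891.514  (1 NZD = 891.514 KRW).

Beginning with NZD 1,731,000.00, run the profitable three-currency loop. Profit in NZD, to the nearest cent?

Profit: NZD 21,594.28

Profitable loop is NZD → SGD → KRW → NZD:
NZD 1,731,000.00 × 0.907203 = SGD 1,570,368.39
SGD 1,570,368.39 ÷ 0.00100506 = KRW 1,562,462,334
KRW 1,562,462,334 ÷ 891.514 = NZD 1,752,594.28
Profit = NZD 1,752,594.28 − NZD 1,731,000.00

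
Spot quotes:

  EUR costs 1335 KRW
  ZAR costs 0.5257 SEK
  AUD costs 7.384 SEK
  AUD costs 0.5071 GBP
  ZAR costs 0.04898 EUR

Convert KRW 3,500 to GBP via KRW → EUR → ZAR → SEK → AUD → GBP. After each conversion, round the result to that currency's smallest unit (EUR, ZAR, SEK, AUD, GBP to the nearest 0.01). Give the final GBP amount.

KRW 3,500 ÷ 1335 = EUR 2.62
EUR 2.62 ÷ 0.04898 = ZAR 53.49
ZAR 53.49 × 0.5257 = SEK 28.12
SEK 28.12 ÷ 7.384 = AUD 3.81
AUD 3.81 × 0.5071 = GBP 1.93

GBP 1.93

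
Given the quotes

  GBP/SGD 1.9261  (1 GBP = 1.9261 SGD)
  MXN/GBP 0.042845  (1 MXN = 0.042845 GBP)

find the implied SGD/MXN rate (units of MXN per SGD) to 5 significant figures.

SGD/MXN = 12.118

1 SGD ÷ 1.9261 = 0.519184 GBP
0.519184 GBP ÷ 0.042845 = 12.1177 MXN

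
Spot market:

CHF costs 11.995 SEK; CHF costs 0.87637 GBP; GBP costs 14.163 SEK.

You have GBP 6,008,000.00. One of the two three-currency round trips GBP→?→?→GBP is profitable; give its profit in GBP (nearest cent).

Profit: GBP 208,879.21

Profitable loop is GBP → SEK → CHF → GBP:
GBP 6,008,000.00 × 14.163 = SEK 85,091,304.00
SEK 85,091,304.00 ÷ 11.995 = CHF 7,093,897.79
CHF 7,093,897.79 × 0.87637 = GBP 6,216,879.21
Profit = GBP 6,216,879.21 − GBP 6,008,000.00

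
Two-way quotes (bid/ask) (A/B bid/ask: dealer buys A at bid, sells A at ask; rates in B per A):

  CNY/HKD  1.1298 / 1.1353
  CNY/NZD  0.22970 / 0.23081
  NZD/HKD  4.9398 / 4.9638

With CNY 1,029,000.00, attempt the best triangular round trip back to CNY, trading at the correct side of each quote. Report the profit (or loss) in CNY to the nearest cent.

Best loop CNY → NZD → HKD → CNY:
CNY 1,029,000.00 × 0.22970 (sell CNY at bid) = NZD 236,361.30
NZD 236,361.30 × 4.9398 (sell NZD at bid) = HKD 1,167,577.55
HKD 1,167,577.55 ÷ 1.1353 (buy CNY at ask) = CNY 1,028,430.86

Net result: CNY -569.14 (no profitable arbitrage after spreads)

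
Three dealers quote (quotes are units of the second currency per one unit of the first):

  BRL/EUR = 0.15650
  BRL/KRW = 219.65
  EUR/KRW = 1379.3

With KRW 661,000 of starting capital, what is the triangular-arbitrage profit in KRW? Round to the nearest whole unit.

Profitable loop is KRW → EUR → BRL → KRW:
KRW 661,000 ÷ 1379.3 = EUR 479.23
EUR 479.23 ÷ 0.15650 = BRL 3,062.16
BRL 3,062.16 × 219.65 = KRW 672,604
Profit = KRW 672,604 − KRW 661,000

Profit: KRW 11,604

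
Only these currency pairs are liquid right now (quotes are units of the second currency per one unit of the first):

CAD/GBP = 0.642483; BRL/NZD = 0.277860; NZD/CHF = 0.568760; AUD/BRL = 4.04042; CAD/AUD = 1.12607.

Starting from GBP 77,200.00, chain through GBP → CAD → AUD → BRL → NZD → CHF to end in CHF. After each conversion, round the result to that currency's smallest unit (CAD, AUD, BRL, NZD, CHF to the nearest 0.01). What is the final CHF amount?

CHF 86,397.79

GBP 77,200.00 ÷ 0.642483 = CAD 120,158.82
CAD 120,158.82 × 1.12607 = AUD 135,307.24
AUD 135,307.24 × 4.04042 = BRL 546,698.08
BRL 546,698.08 × 0.277860 = NZD 151,905.53
NZD 151,905.53 × 0.568760 = CHF 86,397.79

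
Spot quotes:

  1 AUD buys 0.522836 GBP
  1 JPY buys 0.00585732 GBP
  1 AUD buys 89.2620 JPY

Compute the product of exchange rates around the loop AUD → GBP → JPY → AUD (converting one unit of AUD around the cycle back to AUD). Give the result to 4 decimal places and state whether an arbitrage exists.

1.0000 (no arbitrage)

Around AUD → GBP → JPY → AUD: 1 × 0.522836 ÷ 0.00585732 ÷ 89.2620 = 1.000000
Product ≈ 1 (deviation 0.000%, within rounding noise).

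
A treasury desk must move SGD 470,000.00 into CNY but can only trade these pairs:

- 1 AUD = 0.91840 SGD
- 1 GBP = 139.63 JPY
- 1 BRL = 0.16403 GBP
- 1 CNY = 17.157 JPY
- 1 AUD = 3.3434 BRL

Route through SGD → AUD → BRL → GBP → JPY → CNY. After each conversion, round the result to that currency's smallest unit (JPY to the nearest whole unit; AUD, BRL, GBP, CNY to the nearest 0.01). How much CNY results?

CNY 2,284,099.38

SGD 470,000.00 ÷ 0.91840 = AUD 511,759.58
AUD 511,759.58 × 3.3434 = BRL 1,711,016.98
BRL 1,711,016.98 × 0.16403 = GBP 280,658.12
GBP 280,658.12 × 139.63 = JPY 39,188,293
JPY 39,188,293 ÷ 17.157 = CNY 2,284,099.38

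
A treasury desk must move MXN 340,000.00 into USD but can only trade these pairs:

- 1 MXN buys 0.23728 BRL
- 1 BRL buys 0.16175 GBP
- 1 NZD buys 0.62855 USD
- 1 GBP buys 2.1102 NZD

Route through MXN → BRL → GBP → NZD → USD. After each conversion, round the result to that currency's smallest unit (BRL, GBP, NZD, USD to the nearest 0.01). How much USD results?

MXN 340,000.00 × 0.23728 = BRL 80,675.20
BRL 80,675.20 × 0.16175 = GBP 13,049.21
GBP 13,049.21 × 2.1102 = NZD 27,536.44
NZD 27,536.44 × 0.62855 = USD 17,308.03

USD 17,308.03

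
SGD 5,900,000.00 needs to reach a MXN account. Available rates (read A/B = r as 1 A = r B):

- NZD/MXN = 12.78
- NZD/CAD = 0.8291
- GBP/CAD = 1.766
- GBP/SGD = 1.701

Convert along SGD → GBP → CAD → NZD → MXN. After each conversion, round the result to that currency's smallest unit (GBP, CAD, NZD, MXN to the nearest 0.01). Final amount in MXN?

MXN 94,419,639.01

SGD 5,900,000.00 ÷ 1.701 = GBP 3,468,547.91
GBP 3,468,547.91 × 1.766 = CAD 6,125,455.61
CAD 6,125,455.61 ÷ 0.8291 = NZD 7,388,078.17
NZD 7,388,078.17 × 12.78 = MXN 94,419,639.01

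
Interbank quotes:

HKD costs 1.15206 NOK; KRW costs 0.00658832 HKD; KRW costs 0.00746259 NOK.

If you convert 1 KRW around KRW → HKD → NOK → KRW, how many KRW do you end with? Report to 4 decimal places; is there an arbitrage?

Around KRW → HKD → NOK → KRW: 1 × 0.00658832 × 1.15206 ÷ 0.00746259 = 1.017092
Product > 1; profitable direction is KRW → HKD → NOK → KRW.

1.0171 (arbitrage exists)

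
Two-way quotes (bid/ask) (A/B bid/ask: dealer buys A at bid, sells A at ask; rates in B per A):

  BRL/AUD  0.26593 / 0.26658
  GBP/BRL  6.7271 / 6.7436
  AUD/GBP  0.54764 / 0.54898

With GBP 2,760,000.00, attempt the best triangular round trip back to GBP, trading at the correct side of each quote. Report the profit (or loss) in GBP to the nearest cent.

Best loop GBP → AUD → BRL → GBP:
GBP 2,760,000.00 ÷ 0.54898 (buy AUD at ask) = AUD 5,027,505.56
AUD 5,027,505.56 ÷ 0.26658 (buy BRL at ask) = BRL 18,859,275.10
BRL 18,859,275.10 ÷ 6.7436 (buy GBP at ask) = GBP 2,796,618.29

Net profit: GBP 36,618.29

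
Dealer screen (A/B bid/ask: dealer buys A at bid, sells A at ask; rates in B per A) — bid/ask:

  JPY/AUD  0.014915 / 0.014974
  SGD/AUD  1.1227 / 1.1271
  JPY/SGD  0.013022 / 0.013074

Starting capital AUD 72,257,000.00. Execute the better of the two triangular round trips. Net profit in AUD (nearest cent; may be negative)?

Best loop AUD → SGD → JPY → AUD:
AUD 72,257,000.00 ÷ 1.1271 (buy SGD at ask) = SGD 64,108,774.73
SGD 64,108,774.73 ÷ 0.013074 (buy JPY at ask) = JPY 4,903,531,798
JPY 4,903,531,798 × 0.014915 (sell JPY at bid) = AUD 73,136,176.77

Net profit: AUD 879,176.77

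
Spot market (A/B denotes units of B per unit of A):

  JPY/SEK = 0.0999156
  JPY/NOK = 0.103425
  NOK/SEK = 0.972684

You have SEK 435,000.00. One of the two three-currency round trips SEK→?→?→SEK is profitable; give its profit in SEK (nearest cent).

Profit: SEK 2,978.97

Profitable loop is SEK → JPY → NOK → SEK:
SEK 435,000.00 ÷ 0.0999156 = JPY 4,353,675
JPY 4,353,675 × 0.103425 = NOK 450,278.79
NOK 450,278.79 × 0.972684 = SEK 437,978.97
Profit = SEK 437,978.97 − SEK 435,000.00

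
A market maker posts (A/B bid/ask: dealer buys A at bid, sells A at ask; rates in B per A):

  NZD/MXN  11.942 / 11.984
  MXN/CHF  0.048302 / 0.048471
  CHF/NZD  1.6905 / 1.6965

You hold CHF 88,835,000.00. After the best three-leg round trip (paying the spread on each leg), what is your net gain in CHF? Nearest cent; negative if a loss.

Best loop CHF → MXN → NZD → CHF:
CHF 88,835,000.00 ÷ 0.048471 (buy MXN at ask) = MXN 1,832,745,352.89
MXN 1,832,745,352.89 ÷ 11.984 (buy NZD at ask) = NZD 152,932,689.66
NZD 152,932,689.66 ÷ 1.6965 (buy CHF at ask) = CHF 90,146,000.39

Net profit: CHF 1,311,000.39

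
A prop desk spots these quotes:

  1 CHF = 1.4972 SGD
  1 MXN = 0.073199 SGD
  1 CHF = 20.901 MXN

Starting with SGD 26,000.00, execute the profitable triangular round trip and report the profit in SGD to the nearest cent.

Profit: SGD 568.42

Profitable loop is SGD → CHF → MXN → SGD:
SGD 26,000.00 ÷ 1.4972 = CHF 17,365.75
CHF 17,365.75 × 20.901 = MXN 362,961.53
MXN 362,961.53 × 0.073199 = SGD 26,568.42
Profit = SGD 26,568.42 − SGD 26,000.00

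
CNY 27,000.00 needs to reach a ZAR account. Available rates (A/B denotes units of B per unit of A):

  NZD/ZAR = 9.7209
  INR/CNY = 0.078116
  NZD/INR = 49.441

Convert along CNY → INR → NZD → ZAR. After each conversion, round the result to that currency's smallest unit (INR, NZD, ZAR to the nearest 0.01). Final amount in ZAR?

ZAR 67,958.42

CNY 27,000.00 ÷ 0.078116 = INR 345,639.82
INR 345,639.82 ÷ 49.441 = NZD 6,990.96
NZD 6,990.96 × 9.7209 = ZAR 67,958.42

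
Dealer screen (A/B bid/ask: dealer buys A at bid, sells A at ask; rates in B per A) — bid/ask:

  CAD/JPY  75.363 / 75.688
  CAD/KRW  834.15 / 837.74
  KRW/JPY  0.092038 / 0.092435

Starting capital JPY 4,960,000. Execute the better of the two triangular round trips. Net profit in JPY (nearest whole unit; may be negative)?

Net profit: JPY 71,135

Best loop JPY → CAD → KRW → JPY:
JPY 4,960,000 ÷ 75.688 (buy CAD at ask) = CAD 65,532.18
CAD 65,532.18 × 834.15 (sell CAD at bid) = KRW 54,663,672
KRW 54,663,672 × 0.092038 (sell KRW at bid) = JPY 5,031,135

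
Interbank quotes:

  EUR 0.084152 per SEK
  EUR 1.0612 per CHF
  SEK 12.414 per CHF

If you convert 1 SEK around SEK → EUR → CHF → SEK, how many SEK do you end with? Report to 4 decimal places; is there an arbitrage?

Around SEK → EUR → CHF → SEK: 1 × 0.084152 ÷ 1.0612 × 12.414 = 0.984417
Product < 1; profitable direction is SEK → CHF → EUR → SEK.

0.9844 (arbitrage exists)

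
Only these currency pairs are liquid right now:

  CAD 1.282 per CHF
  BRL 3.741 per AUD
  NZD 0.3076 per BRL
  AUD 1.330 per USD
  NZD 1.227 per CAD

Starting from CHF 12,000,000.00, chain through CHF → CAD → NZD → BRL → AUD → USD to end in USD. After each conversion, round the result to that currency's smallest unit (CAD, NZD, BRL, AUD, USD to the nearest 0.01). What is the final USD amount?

CHF 12,000,000.00 × 1.282 = CAD 15,384,000.00
CAD 15,384,000.00 × 1.227 = NZD 18,876,168.00
NZD 18,876,168.00 ÷ 0.3076 = BRL 61,365,955.79
BRL 61,365,955.79 ÷ 3.741 = AUD 16,403,623.57
AUD 16,403,623.57 ÷ 1.330 = USD 12,333,551.56

USD 12,333,551.56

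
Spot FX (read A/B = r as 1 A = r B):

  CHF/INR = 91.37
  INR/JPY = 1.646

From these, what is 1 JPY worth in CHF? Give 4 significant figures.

1 JPY ÷ 1.646 = 0.607533 INR
0.607533 INR ÷ 91.37 = 0.00664916 CHF

JPY/CHF = 0.006649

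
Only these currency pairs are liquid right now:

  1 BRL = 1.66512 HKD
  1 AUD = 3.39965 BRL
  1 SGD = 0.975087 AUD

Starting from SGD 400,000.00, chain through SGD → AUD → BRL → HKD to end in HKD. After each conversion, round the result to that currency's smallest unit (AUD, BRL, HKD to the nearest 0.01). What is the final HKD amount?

HKD 2,207,918.83

SGD 400,000.00 × 0.975087 = AUD 390,034.80
AUD 390,034.80 × 3.39965 = BRL 1,325,981.81
BRL 1,325,981.81 × 1.66512 = HKD 2,207,918.83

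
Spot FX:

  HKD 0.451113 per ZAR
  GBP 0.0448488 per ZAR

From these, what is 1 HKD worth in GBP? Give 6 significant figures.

1 HKD ÷ 0.451113 = 2.21674 ZAR
2.21674 ZAR × 0.0448488 = 0.0994181 GBP

HKD/GBP = 0.0994181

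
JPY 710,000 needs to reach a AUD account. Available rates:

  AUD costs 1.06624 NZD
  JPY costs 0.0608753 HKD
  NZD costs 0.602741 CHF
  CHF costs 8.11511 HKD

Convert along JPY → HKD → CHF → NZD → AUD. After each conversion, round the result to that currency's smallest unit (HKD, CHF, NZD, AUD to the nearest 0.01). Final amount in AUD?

JPY 710,000 × 0.0608753 = HKD 43,221.46
HKD 43,221.46 ÷ 8.11511 = CHF 5,326.05
CHF 5,326.05 ÷ 0.602741 = NZD 8,836.38
NZD 8,836.38 ÷ 1.06624 = AUD 8,287.42

AUD 8,287.42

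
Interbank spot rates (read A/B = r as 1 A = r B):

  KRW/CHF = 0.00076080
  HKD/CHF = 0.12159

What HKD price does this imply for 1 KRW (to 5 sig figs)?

1 KRW × 0.00076080 = 0.0007608 CHF
0.0007608 CHF ÷ 0.12159 = 0.00625709 HKD

KRW/HKD = 0.0062571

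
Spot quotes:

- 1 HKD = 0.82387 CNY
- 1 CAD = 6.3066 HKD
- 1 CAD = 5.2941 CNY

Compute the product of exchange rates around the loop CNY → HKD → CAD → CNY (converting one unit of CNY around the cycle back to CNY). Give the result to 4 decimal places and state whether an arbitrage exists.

1.0189 (arbitrage exists)

Around CNY → HKD → CAD → CNY: 1 ÷ 0.82387 ÷ 6.3066 × 5.2941 = 1.018915
Product > 1; profitable direction is CNY → HKD → CAD → CNY.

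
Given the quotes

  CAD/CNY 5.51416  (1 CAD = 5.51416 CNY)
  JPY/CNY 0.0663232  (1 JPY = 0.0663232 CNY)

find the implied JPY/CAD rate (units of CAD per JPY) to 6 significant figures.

1 JPY × 0.0663232 = 0.0663232 CNY
0.0663232 CNY ÷ 5.51416 = 0.0120278 CAD

JPY/CAD = 0.0120278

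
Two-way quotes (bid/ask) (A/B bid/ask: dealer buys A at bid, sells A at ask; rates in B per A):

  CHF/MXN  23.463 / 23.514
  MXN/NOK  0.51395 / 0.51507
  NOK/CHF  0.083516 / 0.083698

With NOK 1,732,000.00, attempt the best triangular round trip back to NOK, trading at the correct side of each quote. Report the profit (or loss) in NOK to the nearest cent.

Net profit: NOK 12,303.23

Best loop NOK → CHF → MXN → NOK:
NOK 1,732,000.00 × 0.083516 (sell NOK at bid) = CHF 144,649.71
CHF 144,649.71 × 23.463 (sell CHF at bid) = MXN 3,393,916.19
MXN 3,393,916.19 × 0.51395 (sell MXN at bid) = NOK 1,744,303.23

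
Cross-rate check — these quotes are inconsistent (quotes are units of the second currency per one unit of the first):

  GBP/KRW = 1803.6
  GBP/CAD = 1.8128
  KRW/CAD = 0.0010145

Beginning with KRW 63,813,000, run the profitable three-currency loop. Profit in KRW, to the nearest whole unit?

Profitable loop is KRW → CAD → GBP → KRW:
KRW 63,813,000 × 0.0010145 = CAD 64,738.29
CAD 64,738.29 ÷ 1.8128 = GBP 35,711.77
GBP 35,711.77 × 1803.6 = KRW 64,409,740
Profit = KRW 64,409,740 − KRW 63,813,000

Profit: KRW 596,740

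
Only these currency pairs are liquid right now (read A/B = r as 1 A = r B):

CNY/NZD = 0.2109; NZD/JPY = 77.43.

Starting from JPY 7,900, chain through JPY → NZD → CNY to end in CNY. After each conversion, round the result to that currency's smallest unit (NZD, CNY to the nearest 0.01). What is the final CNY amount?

JPY 7,900 ÷ 77.43 = NZD 102.03
NZD 102.03 ÷ 0.2109 = CNY 483.78

CNY 483.78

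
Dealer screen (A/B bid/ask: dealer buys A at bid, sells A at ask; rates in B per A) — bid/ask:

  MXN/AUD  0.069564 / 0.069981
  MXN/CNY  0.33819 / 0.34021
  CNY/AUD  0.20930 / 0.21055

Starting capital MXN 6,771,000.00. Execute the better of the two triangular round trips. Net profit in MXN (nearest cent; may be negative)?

Net profit: MXN 77,613.53

Best loop MXN → CNY → AUD → MXN:
MXN 6,771,000.00 × 0.33819 (sell MXN at bid) = CNY 2,289,884.49
CNY 2,289,884.49 × 0.20930 (sell CNY at bid) = AUD 479,272.82
AUD 479,272.82 ÷ 0.069981 (buy MXN at ask) = MXN 6,848,613.53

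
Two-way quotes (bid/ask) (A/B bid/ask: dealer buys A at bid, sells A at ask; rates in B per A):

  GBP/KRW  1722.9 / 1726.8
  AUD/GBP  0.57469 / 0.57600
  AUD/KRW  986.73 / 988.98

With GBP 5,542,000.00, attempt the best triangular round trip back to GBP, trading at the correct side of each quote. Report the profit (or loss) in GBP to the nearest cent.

Best loop GBP → KRW → AUD → GBP:
GBP 5,542,000.00 × 1722.9 (sell GBP at bid) = KRW 9,548,311,800
KRW 9,548,311,800 ÷ 988.98 (buy AUD at ask) = AUD 9,654,706.67
AUD 9,654,706.67 × 0.57469 (sell AUD at bid) = GBP 5,548,463.37

Net profit: GBP 6,463.37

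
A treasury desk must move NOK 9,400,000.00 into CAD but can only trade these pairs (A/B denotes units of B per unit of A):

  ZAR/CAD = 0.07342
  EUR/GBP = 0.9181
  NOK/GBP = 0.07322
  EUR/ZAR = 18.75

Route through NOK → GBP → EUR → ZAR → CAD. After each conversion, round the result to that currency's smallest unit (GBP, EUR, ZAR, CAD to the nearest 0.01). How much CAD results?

NOK 9,400,000.00 × 0.07322 = GBP 688,268.00
GBP 688,268.00 ÷ 0.9181 = EUR 749,665.61
EUR 749,665.61 × 18.75 = ZAR 14,056,230.19
ZAR 14,056,230.19 × 0.07342 = CAD 1,032,008.42

CAD 1,032,008.42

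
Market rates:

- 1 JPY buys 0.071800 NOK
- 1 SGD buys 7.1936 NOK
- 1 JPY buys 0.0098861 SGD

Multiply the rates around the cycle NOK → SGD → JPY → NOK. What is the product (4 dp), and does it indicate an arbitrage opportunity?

1.0096 (arbitrage exists)

Around NOK → SGD → JPY → NOK: 1 ÷ 7.1936 ÷ 0.0098861 × 0.071800 = 1.009609
Product > 1; profitable direction is NOK → SGD → JPY → NOK.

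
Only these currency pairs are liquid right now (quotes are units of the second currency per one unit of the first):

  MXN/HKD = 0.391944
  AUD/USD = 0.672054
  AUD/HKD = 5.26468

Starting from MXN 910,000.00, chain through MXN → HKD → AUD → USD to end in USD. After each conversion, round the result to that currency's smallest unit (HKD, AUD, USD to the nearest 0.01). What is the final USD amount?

USD 45,530.00

MXN 910,000.00 × 0.391944 = HKD 356,669.04
HKD 356,669.04 ÷ 5.26468 = AUD 67,747.53
AUD 67,747.53 × 0.672054 = USD 45,530.00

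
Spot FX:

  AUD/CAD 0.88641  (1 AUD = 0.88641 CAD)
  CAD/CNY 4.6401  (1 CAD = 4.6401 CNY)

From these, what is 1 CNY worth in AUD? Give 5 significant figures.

1 CNY ÷ 4.6401 = 0.215513 CAD
0.215513 CAD ÷ 0.88641 = 0.24313 AUD

CNY/AUD = 0.24313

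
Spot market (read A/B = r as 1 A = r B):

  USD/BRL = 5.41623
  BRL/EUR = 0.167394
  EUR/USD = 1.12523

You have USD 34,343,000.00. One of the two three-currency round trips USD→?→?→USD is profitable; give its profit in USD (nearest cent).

Profit: USD 693,161.37

Profitable loop is USD → BRL → EUR → USD:
USD 34,343,000.00 × 5.41623 = BRL 186,009,586.89
BRL 186,009,586.89 × 0.167394 = EUR 31,136,888.79
EUR 31,136,888.79 × 1.12523 = USD 35,036,161.37
Profit = USD 35,036,161.37 − USD 34,343,000.00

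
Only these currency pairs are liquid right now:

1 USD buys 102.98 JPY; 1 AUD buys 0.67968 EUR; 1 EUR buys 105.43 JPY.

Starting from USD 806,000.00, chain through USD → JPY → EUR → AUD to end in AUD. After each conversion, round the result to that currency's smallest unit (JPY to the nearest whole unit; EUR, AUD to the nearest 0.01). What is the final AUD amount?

USD 806,000.00 × 102.98 = JPY 83,001,880
JPY 83,001,880 ÷ 105.43 = EUR 787,270.04
EUR 787,270.04 ÷ 0.67968 = AUD 1,158,295.14

AUD 1,158,295.14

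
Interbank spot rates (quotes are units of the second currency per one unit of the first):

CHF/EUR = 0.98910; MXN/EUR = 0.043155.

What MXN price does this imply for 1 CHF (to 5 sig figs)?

1 CHF × 0.98910 = 0.9891 EUR
0.9891 EUR ÷ 0.043155 = 22.9197 MXN

CHF/MXN = 22.920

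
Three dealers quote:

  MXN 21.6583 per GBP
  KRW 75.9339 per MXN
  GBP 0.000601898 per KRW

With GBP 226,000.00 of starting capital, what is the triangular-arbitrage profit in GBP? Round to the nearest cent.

Profitable loop is GBP → KRW → MXN → GBP:
GBP 226,000.00 ÷ 0.000601898 = KRW 375,478,902
KRW 375,478,902 ÷ 75.9339 = MXN 4,944,812.55
MXN 4,944,812.55 ÷ 21.6583 = GBP 228,310.28
Profit = GBP 228,310.28 − GBP 226,000.00

Profit: GBP 2,310.28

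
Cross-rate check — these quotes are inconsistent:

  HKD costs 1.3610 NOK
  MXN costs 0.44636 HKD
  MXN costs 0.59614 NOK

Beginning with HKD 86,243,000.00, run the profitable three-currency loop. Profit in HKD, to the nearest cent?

Profit: HKD 1,642,855.80

Profitable loop is HKD → NOK → MXN → HKD:
HKD 86,243,000.00 × 1.3610 = NOK 117,376,723.00
NOK 117,376,723.00 ÷ 0.59614 = MXN 196,894,560.00
MXN 196,894,560.00 × 0.44636 = HKD 87,885,855.80
Profit = HKD 87,885,855.80 − HKD 86,243,000.00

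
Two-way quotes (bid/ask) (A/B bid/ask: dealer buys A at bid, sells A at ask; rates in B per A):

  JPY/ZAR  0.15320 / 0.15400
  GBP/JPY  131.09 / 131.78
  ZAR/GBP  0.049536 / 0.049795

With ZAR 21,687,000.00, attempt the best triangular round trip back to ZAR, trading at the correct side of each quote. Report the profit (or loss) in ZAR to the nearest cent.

Net result: ZAR -112,102.41 (no profitable arbitrage after spreads)

Best loop ZAR → GBP → JPY → ZAR:
ZAR 21,687,000.00 × 0.049536 (sell ZAR at bid) = GBP 1,074,287.23
GBP 1,074,287.23 × 131.09 (sell GBP at bid) = JPY 140,828,313
JPY 140,828,313 × 0.15320 (sell JPY at bid) = ZAR 21,574,897.59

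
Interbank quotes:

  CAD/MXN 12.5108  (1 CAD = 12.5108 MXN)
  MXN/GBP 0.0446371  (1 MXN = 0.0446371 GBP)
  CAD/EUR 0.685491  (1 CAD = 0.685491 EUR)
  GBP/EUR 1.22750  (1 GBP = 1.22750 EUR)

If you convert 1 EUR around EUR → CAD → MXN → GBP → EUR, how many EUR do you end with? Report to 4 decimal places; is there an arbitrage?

Around EUR → CAD → MXN → GBP → EUR: 1 ÷ 0.685491 × 12.5108 × 0.0446371 × 1.22750 = 1.000002
Product ≈ 1 (deviation 0.000%, within rounding noise).

1.0000 (no arbitrage)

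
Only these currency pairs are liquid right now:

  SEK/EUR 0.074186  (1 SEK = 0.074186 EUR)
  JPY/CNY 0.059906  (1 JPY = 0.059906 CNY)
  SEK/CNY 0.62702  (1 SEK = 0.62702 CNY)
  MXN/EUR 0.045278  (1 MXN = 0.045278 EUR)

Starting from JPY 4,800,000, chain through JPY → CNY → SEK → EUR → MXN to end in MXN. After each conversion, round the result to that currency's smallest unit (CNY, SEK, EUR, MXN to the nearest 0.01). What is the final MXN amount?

MXN 751,389.20

JPY 4,800,000 × 0.059906 = CNY 287,548.80
CNY 287,548.80 ÷ 0.62702 = SEK 458,595.90
SEK 458,595.90 × 0.074186 = EUR 34,021.40
EUR 34,021.40 ÷ 0.045278 = MXN 751,389.20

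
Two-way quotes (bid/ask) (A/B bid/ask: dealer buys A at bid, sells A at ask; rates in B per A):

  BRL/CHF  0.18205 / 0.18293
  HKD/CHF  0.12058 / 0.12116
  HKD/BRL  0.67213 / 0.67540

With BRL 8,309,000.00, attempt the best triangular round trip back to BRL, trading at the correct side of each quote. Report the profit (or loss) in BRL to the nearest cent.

Net profit: BRL 82,381.34

Best loop BRL → CHF → HKD → BRL:
BRL 8,309,000.00 × 0.18205 (sell BRL at bid) = CHF 1,512,653.45
CHF 1,512,653.45 ÷ 0.12116 (buy HKD at ask) = HKD 12,484,759.41
HKD 12,484,759.41 × 0.67213 (sell HKD at bid) = BRL 8,391,381.34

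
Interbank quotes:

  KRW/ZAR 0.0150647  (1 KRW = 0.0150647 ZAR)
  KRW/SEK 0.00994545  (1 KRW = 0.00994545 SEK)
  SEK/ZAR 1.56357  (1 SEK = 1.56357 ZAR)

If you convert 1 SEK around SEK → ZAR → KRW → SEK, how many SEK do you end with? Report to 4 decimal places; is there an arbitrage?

1.0322 (arbitrage exists)

Around SEK → ZAR → KRW → SEK: 1 × 1.56357 ÷ 0.0150647 × 0.00994545 = 1.032241
Product > 1; profitable direction is SEK → ZAR → KRW → SEK.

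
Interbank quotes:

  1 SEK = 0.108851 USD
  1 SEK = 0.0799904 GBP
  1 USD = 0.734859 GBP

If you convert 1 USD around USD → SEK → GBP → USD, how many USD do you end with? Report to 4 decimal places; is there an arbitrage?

Around USD → SEK → GBP → USD: 1 ÷ 0.108851 × 0.0799904 ÷ 0.734859 = 1.000003
Product ≈ 1 (deviation 0.000%, within rounding noise).

1.0000 (no arbitrage)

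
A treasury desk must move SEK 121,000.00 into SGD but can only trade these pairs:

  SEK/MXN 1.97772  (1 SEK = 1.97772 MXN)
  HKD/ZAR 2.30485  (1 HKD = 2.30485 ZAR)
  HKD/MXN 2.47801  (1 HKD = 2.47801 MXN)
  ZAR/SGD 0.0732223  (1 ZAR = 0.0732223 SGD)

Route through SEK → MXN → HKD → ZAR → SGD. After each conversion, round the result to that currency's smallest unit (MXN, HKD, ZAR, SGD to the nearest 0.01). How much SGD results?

SEK 121,000.00 × 1.97772 = MXN 239,304.12
MXN 239,304.12 ÷ 2.47801 = HKD 96,571.09
HKD 96,571.09 × 2.30485 = ZAR 222,581.88
ZAR 222,581.88 × 0.0732223 = SGD 16,297.96

SGD 16,297.96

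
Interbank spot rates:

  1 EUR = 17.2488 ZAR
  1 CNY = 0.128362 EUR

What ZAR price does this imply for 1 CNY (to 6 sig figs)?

1 CNY × 0.128362 = 0.128362 EUR
0.128362 EUR × 17.2488 = 2.21409 ZAR

CNY/ZAR = 2.21409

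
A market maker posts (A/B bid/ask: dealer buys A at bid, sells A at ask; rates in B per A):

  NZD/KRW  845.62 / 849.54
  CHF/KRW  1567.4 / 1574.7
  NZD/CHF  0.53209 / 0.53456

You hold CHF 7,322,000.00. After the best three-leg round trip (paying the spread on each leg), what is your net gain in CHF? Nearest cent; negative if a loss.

Best loop CHF → NZD → KRW → CHF:
CHF 7,322,000.00 ÷ 0.53456 (buy NZD at ask) = NZD 13,697,246.33
NZD 13,697,246.33 × 845.62 (sell NZD at bid) = KRW 11,582,665,444
KRW 11,582,665,444 ÷ 1574.7 (buy CHF at ask) = CHF 7,355,474.34

Net profit: CHF 33,474.34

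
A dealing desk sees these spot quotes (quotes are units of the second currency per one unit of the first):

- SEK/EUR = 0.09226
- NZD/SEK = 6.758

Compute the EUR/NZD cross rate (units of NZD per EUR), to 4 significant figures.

1 EUR ÷ 0.09226 = 10.8389 SEK
10.8389 SEK ÷ 6.758 = 1.60387 NZD

EUR/NZD = 1.604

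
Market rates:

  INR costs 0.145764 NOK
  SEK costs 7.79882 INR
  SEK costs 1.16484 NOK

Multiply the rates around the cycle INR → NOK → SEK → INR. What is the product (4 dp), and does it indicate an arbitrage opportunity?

Around INR → NOK → SEK → INR: 1 × 0.145764 ÷ 1.16484 × 7.79882 = 0.975917
Product < 1; profitable direction is INR → SEK → NOK → INR.

0.9759 (arbitrage exists)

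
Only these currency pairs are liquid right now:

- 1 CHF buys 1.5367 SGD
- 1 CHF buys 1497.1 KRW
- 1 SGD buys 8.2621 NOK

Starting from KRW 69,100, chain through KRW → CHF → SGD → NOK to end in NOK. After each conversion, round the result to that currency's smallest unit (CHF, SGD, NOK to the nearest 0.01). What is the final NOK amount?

KRW 69,100 ÷ 1497.1 = CHF 46.16
CHF 46.16 × 1.5367 = SGD 70.93
SGD 70.93 × 8.2621 = NOK 586.03

NOK 586.03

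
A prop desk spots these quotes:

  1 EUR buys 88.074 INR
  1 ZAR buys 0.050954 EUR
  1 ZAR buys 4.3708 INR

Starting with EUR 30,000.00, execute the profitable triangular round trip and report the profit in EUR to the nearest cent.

Profitable loop is EUR → INR → ZAR → EUR:
EUR 30,000.00 × 88.074 = INR 2,642,220.00
INR 2,642,220.00 ÷ 4.3708 = ZAR 604,516.34
ZAR 604,516.34 × 0.050954 = EUR 30,802.53
Profit = EUR 30,802.53 − EUR 30,000.00

Profit: EUR 802.53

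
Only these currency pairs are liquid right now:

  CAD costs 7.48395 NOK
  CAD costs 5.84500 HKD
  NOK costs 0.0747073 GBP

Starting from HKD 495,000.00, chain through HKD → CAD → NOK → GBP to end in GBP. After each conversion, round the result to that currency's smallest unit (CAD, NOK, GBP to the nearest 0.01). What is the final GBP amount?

HKD 495,000.00 ÷ 5.84500 = CAD 84,687.77
CAD 84,687.77 × 7.48395 = NOK 633,799.04
NOK 633,799.04 × 0.0747073 = GBP 47,349.42

GBP 47,349.42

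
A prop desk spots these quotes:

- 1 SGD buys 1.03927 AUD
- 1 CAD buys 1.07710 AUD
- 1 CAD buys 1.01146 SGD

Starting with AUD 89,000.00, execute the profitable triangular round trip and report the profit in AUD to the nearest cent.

Profitable loop is AUD → SGD → CAD → AUD:
AUD 89,000.00 ÷ 1.03927 = SGD 85,637.03
SGD 85,637.03 ÷ 1.01146 = CAD 84,666.75
CAD 84,666.75 × 1.07710 = AUD 91,194.56
Profit = AUD 91,194.56 − AUD 89,000.00

Profit: AUD 2,194.56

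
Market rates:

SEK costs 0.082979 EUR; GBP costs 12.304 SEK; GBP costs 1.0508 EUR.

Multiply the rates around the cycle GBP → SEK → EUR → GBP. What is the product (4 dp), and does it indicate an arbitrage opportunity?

Around GBP → SEK → EUR → GBP: 1 × 12.304 × 0.082979 ÷ 1.0508 = 0.971616
Product < 1; profitable direction is GBP → EUR → SEK → GBP.

0.9716 (arbitrage exists)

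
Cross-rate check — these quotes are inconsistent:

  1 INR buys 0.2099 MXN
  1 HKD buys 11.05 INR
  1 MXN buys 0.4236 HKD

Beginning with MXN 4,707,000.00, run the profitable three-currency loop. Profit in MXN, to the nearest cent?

Profitable loop is MXN → INR → HKD → MXN:
MXN 4,707,000.00 ÷ 0.2099 = INR 22,424,964.27
INR 22,424,964.27 ÷ 11.05 = HKD 2,029,408.53
HKD 2,029,408.53 ÷ 0.4236 = MXN 4,790,860.56
Profit = MXN 4,790,860.56 − MXN 4,707,000.00

Profit: MXN 83,860.56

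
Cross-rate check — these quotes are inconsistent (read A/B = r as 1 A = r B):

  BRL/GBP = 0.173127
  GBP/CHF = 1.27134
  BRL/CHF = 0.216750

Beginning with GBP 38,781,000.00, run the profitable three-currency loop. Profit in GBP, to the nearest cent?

Profitable loop is GBP → CHF → BRL → GBP:
GBP 38,781,000.00 × 1.27134 = CHF 49,303,836.54
CHF 49,303,836.54 ÷ 0.216750 = BRL 227,468,680.69
BRL 227,468,680.69 × 0.173127 = GBP 39,380,970.28
Profit = GBP 39,380,970.28 − GBP 38,781,000.00

Profit: GBP 599,970.28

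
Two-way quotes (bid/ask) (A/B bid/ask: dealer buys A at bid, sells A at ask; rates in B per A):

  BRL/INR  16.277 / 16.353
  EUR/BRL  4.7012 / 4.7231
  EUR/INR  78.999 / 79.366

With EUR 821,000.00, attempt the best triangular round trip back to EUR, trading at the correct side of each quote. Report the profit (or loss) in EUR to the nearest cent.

Best loop EUR → INR → BRL → EUR:
EUR 821,000.00 × 78.999 (sell EUR at bid) = INR 64,858,179.00
INR 64,858,179.00 ÷ 16.353 (buy BRL at ask) = BRL 3,966,133.37
BRL 3,966,133.37 ÷ 4.7231 (buy EUR at ask) = EUR 839,730.98

Net profit: EUR 18,730.98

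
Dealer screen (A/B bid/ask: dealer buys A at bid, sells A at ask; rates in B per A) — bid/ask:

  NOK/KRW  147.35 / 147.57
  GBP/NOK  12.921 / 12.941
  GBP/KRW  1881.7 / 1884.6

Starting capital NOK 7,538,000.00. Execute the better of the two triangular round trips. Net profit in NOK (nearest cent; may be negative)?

Best loop NOK → KRW → GBP → NOK:
NOK 7,538,000.00 × 147.35 (sell NOK at bid) = KRW 1,110,724,300
KRW 1,110,724,300 ÷ 1884.6 (buy GBP at ask) = GBP 589,368.73
GBP 589,368.73 × 12.921 (sell GBP at bid) = NOK 7,615,233.30

Net profit: NOK 77,233.30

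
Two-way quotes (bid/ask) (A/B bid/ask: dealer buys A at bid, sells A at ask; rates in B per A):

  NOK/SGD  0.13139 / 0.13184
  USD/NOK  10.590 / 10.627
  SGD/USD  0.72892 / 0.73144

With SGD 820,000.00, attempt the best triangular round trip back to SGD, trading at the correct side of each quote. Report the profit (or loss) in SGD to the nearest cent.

Net profit: SGD 11,671.83

Best loop SGD → USD → NOK → SGD:
SGD 820,000.00 × 0.72892 (sell SGD at bid) = USD 597,714.40
USD 597,714.40 × 10.590 (sell USD at bid) = NOK 6,329,795.50
NOK 6,329,795.50 × 0.13139 (sell NOK at bid) = SGD 831,671.83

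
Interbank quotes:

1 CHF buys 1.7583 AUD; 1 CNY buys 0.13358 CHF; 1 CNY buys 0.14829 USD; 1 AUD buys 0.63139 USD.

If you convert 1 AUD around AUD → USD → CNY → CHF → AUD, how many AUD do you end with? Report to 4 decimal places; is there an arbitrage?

Around AUD → USD → CNY → CHF → AUD: 1 × 0.63139 ÷ 0.14829 × 0.13358 × 1.7583 = 1.000047
Product ≈ 1 (deviation 0.005%, within rounding noise).

1.0000 (no arbitrage)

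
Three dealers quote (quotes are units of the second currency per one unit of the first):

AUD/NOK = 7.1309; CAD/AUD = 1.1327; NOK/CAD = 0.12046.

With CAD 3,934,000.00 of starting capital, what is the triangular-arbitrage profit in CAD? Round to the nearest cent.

Profit: CAD 109,265.41

Profitable loop is CAD → NOK → AUD → CAD:
CAD 3,934,000.00 ÷ 0.12046 = NOK 32,658,143.78
NOK 32,658,143.78 ÷ 7.1309 = AUD 4,579,806.73
AUD 4,579,806.73 ÷ 1.1327 = CAD 4,043,265.41
Profit = CAD 4,043,265.41 − CAD 3,934,000.00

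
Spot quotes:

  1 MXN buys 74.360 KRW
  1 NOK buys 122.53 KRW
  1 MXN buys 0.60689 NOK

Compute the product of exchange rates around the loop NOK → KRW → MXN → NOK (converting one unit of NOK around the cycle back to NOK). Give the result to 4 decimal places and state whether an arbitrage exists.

Around NOK → KRW → MXN → NOK: 1 × 122.53 ÷ 74.360 × 0.60689 = 1.000030
Product ≈ 1 (deviation 0.003%, within rounding noise).

1.0000 (no arbitrage)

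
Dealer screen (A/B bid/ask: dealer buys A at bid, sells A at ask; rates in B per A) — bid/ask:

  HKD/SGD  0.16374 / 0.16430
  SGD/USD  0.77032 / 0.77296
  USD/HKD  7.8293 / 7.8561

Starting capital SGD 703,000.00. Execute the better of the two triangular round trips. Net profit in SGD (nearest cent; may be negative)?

Best loop SGD → HKD → USD → SGD:
SGD 703,000.00 ÷ 0.16430 (buy HKD at ask) = HKD 4,278,758.37
HKD 4,278,758.37 ÷ 7.8561 (buy USD at ask) = USD 544,641.54
USD 544,641.54 ÷ 0.77296 (buy SGD at ask) = SGD 704,618.01

Net profit: SGD 1,618.01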